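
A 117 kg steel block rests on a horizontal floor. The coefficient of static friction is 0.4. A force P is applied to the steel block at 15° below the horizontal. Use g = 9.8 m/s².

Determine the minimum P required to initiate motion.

N = m g + P sin α (the push presses the steel block into the horizontal floor).
At impending slip, P cos α = μ_s N = μ_s (m g + P sin α).
Solving: P (cos α − μ_s sin α) = μ_s m g → P = 0.4×1150/(cos 15° − 0.4 sin 15°) = 459/0.8624 = 532 N.

P ≈ 532 N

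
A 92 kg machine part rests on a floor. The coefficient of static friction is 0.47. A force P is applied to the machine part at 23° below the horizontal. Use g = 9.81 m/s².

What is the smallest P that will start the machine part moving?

P ≈ 576 N

N = m g + P sin α (the push presses the machine part into the floor).
At impending slip, P cos α = μ_s N = μ_s (m g + P sin α).
Solving: P (cos α − μ_s sin α) = μ_s m g → P = 0.47×903/(cos 23° − 0.47 sin 23°) = 424/0.7369 = 576 N.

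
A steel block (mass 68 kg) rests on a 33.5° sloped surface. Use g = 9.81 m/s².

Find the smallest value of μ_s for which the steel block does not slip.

μ_s,min ≈ 0.662

At the slip threshold m g sin θ = μ_s m g cos θ, so μ_s,min = tan θ.
μ_s,min = tan 33.5° = 0.662.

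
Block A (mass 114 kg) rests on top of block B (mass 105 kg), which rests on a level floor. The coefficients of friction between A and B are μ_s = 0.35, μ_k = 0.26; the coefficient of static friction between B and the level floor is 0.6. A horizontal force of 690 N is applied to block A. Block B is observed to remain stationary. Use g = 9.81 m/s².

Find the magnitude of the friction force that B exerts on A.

f ≈ 291 N

The normal force B exerts on A is simply A's weight, N₁ = 1118 N.
Maximum static friction on A from B: μ_s N₁ = 0.35×1118 = 391.4 N.
P = 690 N exceeds that limit, so A slips over B and the interface friction becomes kinetic: f₁ = μ_k N₁ = 0.26×1118 = 291 N.
B experiences an equal 291 N forward from A (third law). B is in equilibrium, so the floor supplies f₂ = 291 N of static friction (limit μ_s(m_A+m_B)g = 1289 N, not exceeded).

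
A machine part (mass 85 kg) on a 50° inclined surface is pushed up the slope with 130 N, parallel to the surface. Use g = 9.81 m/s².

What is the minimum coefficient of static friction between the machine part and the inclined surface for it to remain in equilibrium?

N = m g cos θ = 536 N.
Friction must make up the shortfall along the incline: f = m g sin θ − P = 638.8 − 130 = 508.8 N.
At the threshold f = μ_s N, so μ_s,min = 508.8/536 = 0.949.

μ_s,min ≈ 0.949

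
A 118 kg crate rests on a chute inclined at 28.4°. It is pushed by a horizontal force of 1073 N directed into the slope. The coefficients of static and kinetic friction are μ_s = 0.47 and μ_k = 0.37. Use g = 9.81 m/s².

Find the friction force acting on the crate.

f ≈ 393 N (down the incline)

The horizontal push has a component P sin θ into the surface, so N = m g cos θ + P sin θ = 1018 + 510.3 = 1529 N.
Along the incline, the net driving force (taking up-slope positive) is P cos θ − m g sin θ = 943.9 − 550.6 = 393.3 N, so equilibrium requires friction f = -393.3 N (down-slope).
The limit of static friction is μ_s N = 718.4 N.
|f_req| = 393.3 ≤ 718.4 N → the crate is in equilibrium; friction equals the required value.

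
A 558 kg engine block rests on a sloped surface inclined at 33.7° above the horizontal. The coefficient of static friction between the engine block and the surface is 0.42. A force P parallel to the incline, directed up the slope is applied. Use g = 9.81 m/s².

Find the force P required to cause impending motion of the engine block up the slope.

P ≈ 4950 N

At impending motion up the slope, friction acts down-slope at its limit: f = μ_s N.
P is parallel to the surface, so N = m g cos θ = 4550 N.
Along the incline: P = m g sin θ + μ_s N = 3040 + 0.42×4550 = 4950 N.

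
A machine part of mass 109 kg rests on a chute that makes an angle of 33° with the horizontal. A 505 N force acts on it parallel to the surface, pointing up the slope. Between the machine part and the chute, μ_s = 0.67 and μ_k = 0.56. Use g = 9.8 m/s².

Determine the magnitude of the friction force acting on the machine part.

f ≈ 76.8 N (up the incline)

Perpendicular to the surface, N = m g cos θ = 109·9.8·cos 33° = 895.9 N.
The friction needed for equilibrium is m g sin θ − P = 581.8 − 505 = 76.78 N, measured positive up-slope.
Maximum static friction available: μ_s N = 0.67 × 895.9 = 600.2 N.
Since |76.78| ≤ 600.2 N, the machine part remains in static equilibrium and friction takes exactly the required value.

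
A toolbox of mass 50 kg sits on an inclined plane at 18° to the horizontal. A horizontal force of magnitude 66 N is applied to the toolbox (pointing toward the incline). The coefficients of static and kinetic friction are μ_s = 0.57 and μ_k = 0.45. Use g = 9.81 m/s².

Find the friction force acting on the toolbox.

The horizontal push has a component P sin θ into the surface, so N = m g cos θ + P sin θ = 466.5 + 20.4 = 486.9 N.
Parallel to the incline: P cos θ − m g sin θ = 62.77 − 151.6 = -88.8 N; the friction needed to balance this is 88.8 N acting up the slope.
Maximum static friction: μ_s N = 0.57 × 486.9 = 277.5 N.
Since 88.8 N is within the 277.5 N limit, the toolbox stays put and friction is exactly 88.8 N.

f ≈ 88.8 N (up the incline)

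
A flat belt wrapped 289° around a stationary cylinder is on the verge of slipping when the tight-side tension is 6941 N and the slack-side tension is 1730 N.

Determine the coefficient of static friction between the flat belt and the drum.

T₂/T₁ = e^{μβ} → μ = ln(T₂/T₁)/β.
β = 289° = 5.044 rad.
μ = ln(6941/1730)/5.044 = ln(4.012)/5.044 = 0.275.

μ ≈ 0.275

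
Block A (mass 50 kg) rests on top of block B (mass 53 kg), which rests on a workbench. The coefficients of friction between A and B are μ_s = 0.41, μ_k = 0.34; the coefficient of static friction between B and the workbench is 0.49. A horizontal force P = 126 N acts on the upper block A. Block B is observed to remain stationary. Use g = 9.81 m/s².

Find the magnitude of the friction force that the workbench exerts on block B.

Normal force at the A–B interface: N₁ = m_A g = 490.5 N.
So the A–B interface can sustain at most μ_s N₁ = 201.1 N of static friction.
P = 126 N is within that limit, so A and B move together (both at rest); the A–B friction is simply f₁ = P = 126 N.
B experiences an equal 126 N forward from A (third law). B is in equilibrium, so the floor supplies f₂ = 126 N of static friction (limit μ_s(m_A+m_B)g = 495.1 N, not exceeded).

f ≈ 126 N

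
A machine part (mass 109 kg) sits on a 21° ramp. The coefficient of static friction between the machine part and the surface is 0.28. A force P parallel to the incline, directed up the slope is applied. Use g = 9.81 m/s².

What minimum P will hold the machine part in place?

P_min ≈ 104 N

The machine part tends to slide down (tan θ > μ_s), so at the point of impending slip friction acts up-slope at its limit: f = μ_s N.
P is parallel to the surface, so N = m g cos θ = 998 N.
Along the incline: P + μ_s N = m g sin θ, so P = 383 − 0.28×998 = 104 N.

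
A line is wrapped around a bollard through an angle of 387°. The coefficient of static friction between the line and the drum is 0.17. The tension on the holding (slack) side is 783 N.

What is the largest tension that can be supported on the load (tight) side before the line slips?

At impending slip the capstan equation gives T₂/T₁ = e^{μβ} with β in radians.
β = 387° × π/180 = 6.754 rad.
e^{μβ} = e^{0.17×6.754} = 3.153.
T₂ = T₁ · e^{μβ} = 783 × 3.153 = 2470 N.

T_max ≈ 2470 N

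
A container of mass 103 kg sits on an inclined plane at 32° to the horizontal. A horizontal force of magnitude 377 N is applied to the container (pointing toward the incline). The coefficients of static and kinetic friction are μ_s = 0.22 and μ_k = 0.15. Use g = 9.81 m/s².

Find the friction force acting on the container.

Normal direction: N = m g cos θ + P sin θ = 1057 N.
Parallel to the incline: P cos θ − m g sin θ = 319.7 − 535.4 = -215.7 N; the friction needed to balance this is 215.7 N acting up the slope.
The limit of static friction is μ_s N = 232.5 N.
|f_req| = 215.7 ≤ 232.5 N → the container is in equilibrium; friction equals the required value.

f ≈ 216 N (up the incline)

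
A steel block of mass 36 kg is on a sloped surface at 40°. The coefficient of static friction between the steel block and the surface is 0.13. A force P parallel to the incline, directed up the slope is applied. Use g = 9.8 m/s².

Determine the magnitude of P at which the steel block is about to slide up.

At impending motion up the slope, friction acts down-slope at its limit: f = μ_s N.
P is parallel to the surface, so N = m g cos θ = 270 N.
Along the incline: P = m g sin θ + μ_s N = 227 + 0.13×270 = 262 N.

P ≈ 262 N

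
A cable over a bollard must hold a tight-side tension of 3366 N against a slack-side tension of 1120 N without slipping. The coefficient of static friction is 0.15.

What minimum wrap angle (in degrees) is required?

T₂/T₁ = e^{μβ} → β = ln(T₂/T₁)/μ.
β = ln(3366/1120)/0.15 = 1.1/0.15 = 7.336 rad.
In degrees: β = 7.336 × 180/π = 420°.

β_min ≈ 420°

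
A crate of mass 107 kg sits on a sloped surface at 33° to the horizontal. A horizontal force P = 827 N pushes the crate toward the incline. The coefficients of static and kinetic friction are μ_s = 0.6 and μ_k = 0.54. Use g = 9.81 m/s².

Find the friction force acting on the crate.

f ≈ 122 N (down the incline)

Normal direction: N = m g cos θ + P sin θ = 1331 N.
Parallel to the incline: P cos θ − m g sin θ = 693.6 − 571.7 = 121.9 N; the friction needed to balance this is 121.9 N acting down the slope.
The limit of static friction is μ_s N = 798.4 N.
|f_req| = 121.9 ≤ 798.4 N → the crate is in equilibrium; friction equals the required value.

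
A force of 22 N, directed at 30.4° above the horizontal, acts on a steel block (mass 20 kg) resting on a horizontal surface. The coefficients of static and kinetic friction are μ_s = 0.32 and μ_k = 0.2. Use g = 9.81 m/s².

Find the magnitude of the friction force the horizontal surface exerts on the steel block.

N = m g − P sin α = 196.2 − 22×sin 30.4° = 185.1 N.
The horizontal driving force is P cos α = 18.98 N, so equilibrium needs friction f = 18.98 N.
μ_s N = 0.32 × 185.1 = 59.22 N.
Since 18.98 N does not exceed the limit, the steel block stays at rest and f = 19 N.

f ≈ 19 N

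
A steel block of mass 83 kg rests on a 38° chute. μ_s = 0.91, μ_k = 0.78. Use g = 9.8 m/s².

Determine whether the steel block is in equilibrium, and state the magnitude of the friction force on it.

f ≈ 501 N

N = m g cos θ = 641 N.
Down-slope weight component: m g sin θ = 501 N.
μ_s N = 583 N.
501 ≤ 583 N, so it stays put; friction = 501 N.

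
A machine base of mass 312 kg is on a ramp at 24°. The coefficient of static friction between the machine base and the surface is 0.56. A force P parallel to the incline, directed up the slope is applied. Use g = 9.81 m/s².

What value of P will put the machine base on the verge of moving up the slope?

At impending motion up the slope, friction acts down-slope at its limit: f = μ_s N.
P is parallel to the surface, so N = m g cos θ = 2800 N.
Along the incline: P = m g sin θ + μ_s N = 1240 + 0.56×2800 = 2810 N.

P ≈ 2810 N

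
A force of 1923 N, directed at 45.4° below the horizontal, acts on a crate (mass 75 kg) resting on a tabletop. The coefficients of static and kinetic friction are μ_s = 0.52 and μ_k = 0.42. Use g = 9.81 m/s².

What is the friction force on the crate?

Vertical equilibrium gives N = m g + P sin α = 2105 N.
For equilibrium, f = P cos α = 1923×cos 45.4° = 1350 N.
μ_s N = 0.52 × 2105 = 1095 N.
1350 > 1095 N → the crate slides; f = μ_k N = 0.42×2105 = 884 N.

f ≈ 884 N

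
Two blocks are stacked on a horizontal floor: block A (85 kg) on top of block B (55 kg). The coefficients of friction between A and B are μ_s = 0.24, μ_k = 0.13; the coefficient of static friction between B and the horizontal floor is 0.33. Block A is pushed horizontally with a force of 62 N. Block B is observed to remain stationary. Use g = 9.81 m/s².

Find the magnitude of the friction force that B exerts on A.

f ≈ 62 N

Between the blocks, N₁ = m_A g = 833.9 N.
So the A–B interface can sustain at most μ_s N₁ = 200.1 N of static friction.
P = 62 N is within that limit, so A and B move together (both at rest); the A–B friction is simply f₁ = P = 62 N.
By Newton's third law B feels 62 N forward from A. With B stationary, the floor's static friction on B balances it: f₂ = 62 N (well within μ_s(m_A+m_B)g = 453.2 N).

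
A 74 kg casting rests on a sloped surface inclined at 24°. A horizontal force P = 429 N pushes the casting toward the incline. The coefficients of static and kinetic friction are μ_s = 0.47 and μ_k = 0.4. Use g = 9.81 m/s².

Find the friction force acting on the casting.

Resolve perpendicular to the incline: N = m g cos θ + P sin θ = 74×9.81×cos 24° + 429×sin 24° = 837.7 N.
Parallel to the incline: P cos θ − m g sin θ = 391.9 − 295.3 = 96.64 N; the friction needed to balance this is 96.64 N acting down the slope.
Maximum static friction: μ_s N = 0.47 × 837.7 = 393.7 N.
|f_req| = 96.64 ≤ 393.7 N → the casting is in equilibrium; friction equals the required value.

f ≈ 96.6 N (down the incline)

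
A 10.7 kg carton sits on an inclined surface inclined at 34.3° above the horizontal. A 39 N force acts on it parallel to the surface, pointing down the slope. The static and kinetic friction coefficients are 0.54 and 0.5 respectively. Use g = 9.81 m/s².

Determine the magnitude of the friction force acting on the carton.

f ≈ 43.4 N (up the incline)

Normal force: N = m g cos θ = 10.7 × 9.81 × cos 34.3° = 86.71 N.
Parallel to the incline, ΣF = 0 gives f = m g sin θ + P = 59.15 + 39 = 98.15 N (up-slope positive).
Maximum static friction available: μ_s N = 0.54 × 86.71 = 46.83 N.
Since |98.15| > 46.83 N, static friction cannot hold it; the carton slides down the incline and kinetic friction applies: f = μ_k N = 0.5 × 86.71 = 43.4 N.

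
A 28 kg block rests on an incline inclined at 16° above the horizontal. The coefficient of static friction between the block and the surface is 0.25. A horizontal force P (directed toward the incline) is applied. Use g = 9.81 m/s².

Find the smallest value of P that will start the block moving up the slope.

P ≈ 159 N

At impending motion up the slope, friction acts down-slope at its limit: f = μ_s N.
Perpendicular to the incline: N = m g cos θ + P sin θ.
Along the incline: P cos θ = m g sin θ + μ_s N = m g sin θ + μ_s (m g cos θ + P sin θ).
Solving, P (cos θ − μ_s sin θ) = m g (sin θ + μ_s cos θ), so P = 28×9.81×(sin 16° + 0.25 cos 16°)/(cos 16° − 0.25 sin 16°) = 275×0.516/0.8924 = 159 N.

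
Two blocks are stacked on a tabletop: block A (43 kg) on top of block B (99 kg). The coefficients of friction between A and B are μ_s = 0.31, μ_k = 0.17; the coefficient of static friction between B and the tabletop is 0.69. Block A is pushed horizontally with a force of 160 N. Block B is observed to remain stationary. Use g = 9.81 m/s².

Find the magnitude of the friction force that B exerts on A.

Normal force at the A–B interface: N₁ = m_A g = 421.8 N.
Maximum static friction on A from B: μ_s N₁ = 0.31×421.8 = 130.8 N.
P = 160 N exceeds that limit, so A slips over B and the interface friction becomes kinetic: f₁ = μ_k N₁ = 0.17×421.8 = 71.7 N.
By Newton's third law B feels 71.7 N forward from A. With B stationary, the floor's static friction on B balances it: f₂ = 71.7 N (well within μ_s(m_A+m_B)g = 961.2 N).

f ≈ 71.7 N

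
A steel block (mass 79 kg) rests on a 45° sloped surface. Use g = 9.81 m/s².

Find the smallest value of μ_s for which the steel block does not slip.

At the slip threshold m g sin θ = μ_s m g cos θ, so μ_s,min = tan θ.
μ_s,min = tan 45° = 1.

μ_s,min ≈ 1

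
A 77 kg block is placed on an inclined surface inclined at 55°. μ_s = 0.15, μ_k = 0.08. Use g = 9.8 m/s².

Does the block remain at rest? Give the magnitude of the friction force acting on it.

f ≈ 34.6 N

N = m g cos θ = 433 N.
Down-slope weight component: m g sin θ = 618 N.
μ_s N = 64.9 N.
618 > 64.9 N, so it slides; kinetic friction f = μ_k N = 0.08×433 = 34.6 N.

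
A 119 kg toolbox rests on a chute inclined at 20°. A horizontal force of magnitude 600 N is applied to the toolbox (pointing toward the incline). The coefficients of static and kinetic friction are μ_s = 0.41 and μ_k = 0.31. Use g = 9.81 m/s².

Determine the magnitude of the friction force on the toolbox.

f ≈ 165 N (down the incline)

The horizontal push has a component P sin θ into the surface, so N = m g cos θ + P sin θ = 1097 + 205.2 = 1302 N.
Along the incline, the net driving force (taking up-slope positive) is P cos θ − m g sin θ = 563.8 − 399.3 = 164.5 N, so equilibrium requires friction f = -164.5 N (down-slope).
Maximum static friction: μ_s N = 0.41 × 1302 = 533.9 N.
Since 164.5 N is within the 533.9 N limit, the toolbox stays put and friction is exactly 165 N.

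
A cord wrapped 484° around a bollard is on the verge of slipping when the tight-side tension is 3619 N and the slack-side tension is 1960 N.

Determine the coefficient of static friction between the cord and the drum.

μ ≈ 0.0726

T₂/T₁ = e^{μβ} → μ = ln(T₂/T₁)/β.
β = 484° = 8.447 rad.
μ = ln(3619/1960)/8.447 = ln(1.846)/8.447 = 0.0726.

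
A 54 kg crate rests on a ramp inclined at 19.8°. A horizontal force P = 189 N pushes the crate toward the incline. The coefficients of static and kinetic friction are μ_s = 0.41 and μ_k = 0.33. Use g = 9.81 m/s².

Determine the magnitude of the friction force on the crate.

Normal direction: N = m g cos θ + P sin θ = 562.4 N.
Along the incline, the net driving force (taking up-slope positive) is P cos θ − m g sin θ = 177.8 − 179.4 = -1.617 N, so equilibrium requires friction f = 1.617 N (up-slope).
Maximum static friction: μ_s N = 0.41 × 562.4 = 230.6 N.
Since 1.617 N is within the 230.6 N limit, the crate stays put and friction is exactly 1.62 N.

f ≈ 1.62 N (up the incline)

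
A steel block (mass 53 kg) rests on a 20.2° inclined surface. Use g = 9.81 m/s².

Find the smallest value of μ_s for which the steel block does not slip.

At the slip threshold m g sin θ = μ_s m g cos θ, so μ_s,min = tan θ.
μ_s,min = tan 20.2° = 0.368.

μ_s,min ≈ 0.368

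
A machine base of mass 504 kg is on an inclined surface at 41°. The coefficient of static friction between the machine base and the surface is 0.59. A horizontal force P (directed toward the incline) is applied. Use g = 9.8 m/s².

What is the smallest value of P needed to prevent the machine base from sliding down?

The machine base tends to slide down (tan θ > μ_s), so at the point of impending slip friction acts up-slope at its limit: f = μ_s N.
Perpendicular to the incline: N = m g cos θ + P sin θ.
Along the incline: P cos θ + μ_s N = m g sin θ, i.e. P cos θ + μ_s (m g cos θ + P sin θ) = m g sin θ.
Solving, P (cos θ + μ_s sin θ) = m g (sin θ − μ_s cos θ), so P = 4940×0.2108/1.142 = 912 N.

P_min ≈ 912 N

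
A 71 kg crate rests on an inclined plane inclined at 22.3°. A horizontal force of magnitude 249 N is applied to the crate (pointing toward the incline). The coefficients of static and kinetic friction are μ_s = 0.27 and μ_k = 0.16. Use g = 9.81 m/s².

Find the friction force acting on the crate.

Resolve perpendicular to the incline: N = m g cos θ + P sin θ = 71×9.81×cos 22.3° + 249×sin 22.3° = 738.9 N.
Along the incline, the net driving force (taking up-slope positive) is P cos θ − m g sin θ = 230.4 − 264.3 = -33.92 N, so equilibrium requires friction f = 33.92 N (up-slope).
Maximum static friction: μ_s N = 0.27 × 738.9 = 199.5 N.
Since 33.92 N is within the 199.5 N limit, the crate stays put and friction is exactly 33.9 N.

f ≈ 33.9 N (up the incline)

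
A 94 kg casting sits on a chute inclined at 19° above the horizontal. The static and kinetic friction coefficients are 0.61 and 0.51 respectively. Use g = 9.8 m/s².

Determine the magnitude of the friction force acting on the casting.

Perpendicular to the surface, N = m g cos θ = 94·9.8·cos 19° = 871 N.
For equilibrium along the incline, friction must balance the weight component: f = m g sin θ = 299.9 N up the slope.
The static-friction ceiling is μ_s N = 0.61 × 871 = 531.3 N.
Since |299.9| ≤ 531.3 N, static friction is sufficient; f equals the required value, not μ_s N.

f ≈ 300 N (up the incline)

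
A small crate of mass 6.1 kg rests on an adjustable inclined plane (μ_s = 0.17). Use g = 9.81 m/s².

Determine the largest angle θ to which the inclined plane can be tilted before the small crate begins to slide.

At the slip threshold, m g sin θ = μ_s · m g cos θ, so tan θ = μ_s.
θ_max = arctan(0.17) = 9.65°.

θ_max ≈ 9.65°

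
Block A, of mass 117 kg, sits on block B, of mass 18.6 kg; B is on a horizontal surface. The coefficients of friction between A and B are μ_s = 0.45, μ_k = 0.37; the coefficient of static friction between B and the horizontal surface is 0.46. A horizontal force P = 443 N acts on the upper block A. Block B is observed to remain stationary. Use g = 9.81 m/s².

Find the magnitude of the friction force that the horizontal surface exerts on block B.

f ≈ 443 N

Normal force at the A–B interface: N₁ = m_A g = 1148 N.
Maximum static friction on A from B: μ_s N₁ = 0.45×1148 = 516.5 N.
P = 443 N is within that limit, so A and B move together (both at rest); the A–B friction is simply f₁ = P = 443 N.
By Newton's third law B feels 443 N forward from A. With B stationary, the floor's static friction on B balances it: f₂ = 443 N (well within μ_s(m_A+m_B)g = 611.9 N).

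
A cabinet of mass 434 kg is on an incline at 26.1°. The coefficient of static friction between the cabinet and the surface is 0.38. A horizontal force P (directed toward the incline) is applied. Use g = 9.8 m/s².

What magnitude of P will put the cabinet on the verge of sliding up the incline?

At impending motion up the slope, friction acts down-slope at its limit: f = μ_s N.
Perpendicular to the incline: N = m g cos θ + P sin θ.
Along the incline: P cos θ = m g sin θ + μ_s N = m g sin θ + μ_s (m g cos θ + P sin θ).
Solving, P (cos θ − μ_s sin θ) = m g (sin θ + μ_s cos θ), so P = 434×9.8×(sin 26.1° + 0.38 cos 26.1°)/(cos 26.1° − 0.38 sin 26.1°) = 4250×0.7812/0.7309 = 4550 N.

P ≈ 4550 N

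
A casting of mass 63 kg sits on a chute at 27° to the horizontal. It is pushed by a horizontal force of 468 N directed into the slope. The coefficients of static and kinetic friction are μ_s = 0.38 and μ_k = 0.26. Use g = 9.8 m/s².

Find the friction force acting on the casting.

f ≈ 137 N (down the incline)

Normal direction: N = m g cos θ + P sin θ = 762.6 N.
Along the incline, the net driving force (taking up-slope positive) is P cos θ − m g sin θ = 417 − 280.3 = 136.7 N, so equilibrium requires friction f = -136.7 N (down-slope).
Maximum static friction: μ_s N = 0.38 × 762.6 = 289.8 N.
|f_req| = 136.7 ≤ 289.8 N → the casting is in equilibrium; friction equals the required value.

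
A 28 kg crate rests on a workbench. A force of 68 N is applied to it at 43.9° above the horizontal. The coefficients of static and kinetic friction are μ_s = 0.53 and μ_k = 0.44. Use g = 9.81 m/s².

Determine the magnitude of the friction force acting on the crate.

The vertical component of P reduces the normal force: N = m g − P sin α = 274.7 − 47.15 = 227.5 N.
The horizontal driving force is P cos α = 49 N, so equilibrium needs friction f = 49 N.
The static-friction limit is μ_s N = 120.6 N.
Since 49 N does not exceed the limit, the crate stays at rest and f = 49 N.

f ≈ 49 N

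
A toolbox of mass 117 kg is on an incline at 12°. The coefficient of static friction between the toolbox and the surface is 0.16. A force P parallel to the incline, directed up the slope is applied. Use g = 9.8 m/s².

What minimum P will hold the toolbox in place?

The toolbox tends to slide down (tan θ > μ_s), so at the point of impending slip friction acts up-slope at its limit: f = μ_s N.
P is parallel to the surface, so N = m g cos θ = 1120 N.
Along the incline: P + μ_s N = m g sin θ, so P = 238 − 0.16×1120 = 58.9 N.

P_min ≈ 58.9 N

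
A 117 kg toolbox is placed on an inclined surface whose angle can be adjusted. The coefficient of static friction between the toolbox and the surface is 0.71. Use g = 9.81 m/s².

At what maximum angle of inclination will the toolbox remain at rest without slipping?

θ_max ≈ 35.4°

At the slip threshold, m g sin θ = μ_s · m g cos θ, so tan θ = μ_s.
θ_max = arctan(0.71) = 35.4°.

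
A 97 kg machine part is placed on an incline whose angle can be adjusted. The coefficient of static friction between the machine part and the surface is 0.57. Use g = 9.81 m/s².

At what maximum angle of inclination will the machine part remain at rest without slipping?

At the slip threshold, m g sin θ = μ_s · m g cos θ, so tan θ = μ_s.
θ_max = arctan(0.57) = 29.7°.

θ_max ≈ 29.7°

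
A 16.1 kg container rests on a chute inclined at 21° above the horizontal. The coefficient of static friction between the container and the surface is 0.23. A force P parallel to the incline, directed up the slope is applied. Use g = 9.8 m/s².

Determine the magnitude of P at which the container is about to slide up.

P ≈ 90.4 N

At impending motion up the slope, friction acts down-slope at its limit: f = μ_s N.
P is parallel to the surface, so N = m g cos θ = 147 N.
Along the incline: P = m g sin θ + μ_s N = 56.5 + 0.23×147 = 90.4 N.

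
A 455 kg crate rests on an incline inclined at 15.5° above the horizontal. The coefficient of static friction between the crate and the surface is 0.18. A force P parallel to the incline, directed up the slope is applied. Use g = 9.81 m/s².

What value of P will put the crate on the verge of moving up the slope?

At impending motion up the slope, friction acts down-slope at its limit: f = μ_s N.
P is parallel to the surface, so N = m g cos θ = 4300 N.
Along the incline: P = m g sin θ + μ_s N = 1190 + 0.18×4300 = 1970 N.

P ≈ 1970 N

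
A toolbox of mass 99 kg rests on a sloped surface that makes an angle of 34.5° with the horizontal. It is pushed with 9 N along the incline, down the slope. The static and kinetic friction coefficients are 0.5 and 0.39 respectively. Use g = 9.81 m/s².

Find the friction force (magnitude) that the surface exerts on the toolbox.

The normal reaction is N = m g cos θ = 800.4 N.
Parallel to the incline, ΣF = 0 gives f = m g sin θ + P = 550.1 + 9 = 559.1 N (up-slope positive).
Maximum static friction available: μ_s N = 0.5 × 800.4 = 400.2 N.
Since |559.1| > 400.2 N, static friction cannot hold it; the toolbox slides down the incline and kinetic friction applies: f = μ_k N = 0.39 × 800.4 = 312 N.

f ≈ 312 N (up the incline)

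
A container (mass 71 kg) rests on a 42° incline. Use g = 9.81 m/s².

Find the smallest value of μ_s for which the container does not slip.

μ_s,min ≈ 0.9

At the slip threshold m g sin θ = μ_s m g cos θ, so μ_s,min = tan θ.
μ_s,min = tan 42° = 0.9.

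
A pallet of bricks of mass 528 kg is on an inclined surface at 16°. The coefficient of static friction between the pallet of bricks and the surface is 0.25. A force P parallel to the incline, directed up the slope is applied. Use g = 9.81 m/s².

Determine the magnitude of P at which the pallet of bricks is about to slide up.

At impending motion up the slope, friction acts down-slope at its limit: f = μ_s N.
P is parallel to the surface, so N = m g cos θ = 4980 N.
Along the incline: P = m g sin θ + μ_s N = 1430 + 0.25×4980 = 2670 N.

P ≈ 2670 N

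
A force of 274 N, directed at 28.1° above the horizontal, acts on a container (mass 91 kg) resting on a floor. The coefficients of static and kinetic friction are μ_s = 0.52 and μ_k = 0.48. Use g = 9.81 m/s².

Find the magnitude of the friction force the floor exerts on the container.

f ≈ 242 N

Vertical equilibrium gives N = m g − P sin α = 763.7 N.
For equilibrium, f = P cos α = 274×cos 28.1° = 241.7 N.
μ_s N = 0.52 × 763.7 = 397.1 N.
241.7 ≤ 397.1 N → static; friction equals the required 242 N.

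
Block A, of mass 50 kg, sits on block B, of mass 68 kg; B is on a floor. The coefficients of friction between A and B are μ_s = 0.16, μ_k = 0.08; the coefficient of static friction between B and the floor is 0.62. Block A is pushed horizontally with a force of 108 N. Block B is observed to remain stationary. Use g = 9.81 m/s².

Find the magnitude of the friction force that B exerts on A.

f ≈ 39.2 N

Normal force at the A–B interface: N₁ = m_A g = 490.5 N.
Maximum static friction on A from B: μ_s N₁ = 0.16×490.5 = 78.48 N.
P = 108 N exceeds that limit, so A slips over B and the interface friction becomes kinetic: f₁ = μ_k N₁ = 0.08×490.5 = 39.2 N.
By Newton's third law B feels 39.2 N forward from A. With B stationary, the floor's static friction on B balances it: f₂ = 39.2 N (well within μ_s(m_A+m_B)g = 717.7 N).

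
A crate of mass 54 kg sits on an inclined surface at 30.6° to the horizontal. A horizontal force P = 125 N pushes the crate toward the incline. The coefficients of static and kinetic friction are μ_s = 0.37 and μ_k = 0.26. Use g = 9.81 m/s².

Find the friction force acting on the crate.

Normal direction: N = m g cos θ + P sin θ = 519.6 N.
Along the incline, the net driving force (taking up-slope positive) is P cos θ − m g sin θ = 107.6 − 269.7 = -162.1 N, so equilibrium requires friction f = 162.1 N (up-slope).
The limit of static friction is μ_s N = 192.3 N.
|f_req| = 162.1 ≤ 192.3 N → the crate is in equilibrium; friction equals the required value.

f ≈ 162 N (up the incline)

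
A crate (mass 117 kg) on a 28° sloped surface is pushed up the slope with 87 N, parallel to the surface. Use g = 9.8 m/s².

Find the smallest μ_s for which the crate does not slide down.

μ_s,min ≈ 0.446

N = m g cos θ = 1012 N.
Friction must make up the shortfall along the incline: f = m g sin θ − P = 538.3 − 87 = 451.3 N.
At the threshold f = μ_s N, so μ_s,min = 451.3/1012 = 0.446.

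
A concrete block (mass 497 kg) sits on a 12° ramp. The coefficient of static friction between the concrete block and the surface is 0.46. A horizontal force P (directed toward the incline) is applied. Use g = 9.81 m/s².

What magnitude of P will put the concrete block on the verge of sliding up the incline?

P ≈ 3630 N

At impending motion up the slope, friction acts down-slope at its limit: f = μ_s N.
Perpendicular to the incline: N = m g cos θ + P sin θ.
Along the incline: P cos θ = m g sin θ + μ_s N = m g sin θ + μ_s (m g cos θ + P sin θ).
Solving, P (cos θ − μ_s sin θ) = m g (sin θ + μ_s cos θ), so P = 497×9.81×(sin 12° + 0.46 cos 12°)/(cos 12° − 0.46 sin 12°) = 4880×0.6579/0.8825 = 3630 N.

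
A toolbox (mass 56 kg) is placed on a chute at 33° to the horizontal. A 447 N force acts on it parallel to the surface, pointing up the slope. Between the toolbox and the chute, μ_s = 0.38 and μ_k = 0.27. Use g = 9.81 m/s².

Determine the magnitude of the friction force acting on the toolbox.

Normal force: N = m g cos θ = 56 × 9.81 × cos 33° = 460.7 N.
Parallel to the incline, ΣF = 0 gives f = m g sin θ − P = 299.2 − 447 = -147.8 N (up-slope positive).
The static-friction ceiling is μ_s N = 0.38 × 460.7 = 175.1 N.
Since |-147.8| ≤ 175.1 N, static friction is sufficient; f equals the required value, not μ_s N.

f ≈ 148 N (down the incline)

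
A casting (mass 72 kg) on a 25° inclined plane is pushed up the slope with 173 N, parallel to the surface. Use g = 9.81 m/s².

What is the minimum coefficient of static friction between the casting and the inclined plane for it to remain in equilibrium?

N = m g cos θ = 640.1 N.
Friction must make up the shortfall along the incline: f = m g sin θ − P = 298.5 − 173 = 125.5 N.
At the threshold f = μ_s N, so μ_s,min = 125.5/640.1 = 0.196.

μ_s,min ≈ 0.196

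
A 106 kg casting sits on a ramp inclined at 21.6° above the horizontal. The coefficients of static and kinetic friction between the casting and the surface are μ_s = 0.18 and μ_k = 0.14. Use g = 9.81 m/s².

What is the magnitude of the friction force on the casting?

f ≈ 135 N (up the incline)

Perpendicular to the surface, N = m g cos θ = 106·9.81·cos 21.6° = 966.8 N.
For equilibrium along the incline, friction must balance the weight component: f = m g sin θ = 382.8 N up the slope.
The static-friction ceiling is μ_s N = 0.18 × 966.8 = 174 N.
|382.8| exceeds 174 N, so the casting slips down-slope; friction is kinetic, f = μ_k N = 0.14×966.8 = 135 N.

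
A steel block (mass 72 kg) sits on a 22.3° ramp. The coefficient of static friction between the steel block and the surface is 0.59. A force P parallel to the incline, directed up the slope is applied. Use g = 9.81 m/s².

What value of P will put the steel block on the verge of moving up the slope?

P ≈ 654 N

At impending motion up the slope, friction acts down-slope at its limit: f = μ_s N.
P is parallel to the surface, so N = m g cos θ = 653 N.
Along the incline: P = m g sin θ + μ_s N = 268 + 0.59×653 = 654 N.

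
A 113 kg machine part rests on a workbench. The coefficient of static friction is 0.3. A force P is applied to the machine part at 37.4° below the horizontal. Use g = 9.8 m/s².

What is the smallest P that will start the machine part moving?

N = m g + P sin α (the push presses the machine part into the workbench).
At impending slip, P cos α = μ_s N = μ_s (m g + P sin α).
Solving: P (cos α − μ_s sin α) = μ_s m g → P = 0.3×1110/(cos 37.4° − 0.3 sin 37.4°) = 332/0.6122 = 543 N.

P ≈ 543 N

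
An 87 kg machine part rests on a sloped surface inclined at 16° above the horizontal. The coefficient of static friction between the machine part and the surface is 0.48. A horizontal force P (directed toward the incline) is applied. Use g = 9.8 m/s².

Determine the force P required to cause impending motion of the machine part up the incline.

At impending motion up the slope, friction acts down-slope at its limit: f = μ_s N.
Perpendicular to the incline: N = m g cos θ + P sin θ.
Along the incline: P cos θ = m g sin θ + μ_s N = m g sin θ + μ_s (m g cos θ + P sin θ).
Solving, P (cos θ − μ_s sin θ) = m g (sin θ + μ_s cos θ), so P = 87×9.8×(sin 16° + 0.48 cos 16°)/(cos 16° − 0.48 sin 16°) = 853×0.737/0.829 = 758 N.

P ≈ 758 N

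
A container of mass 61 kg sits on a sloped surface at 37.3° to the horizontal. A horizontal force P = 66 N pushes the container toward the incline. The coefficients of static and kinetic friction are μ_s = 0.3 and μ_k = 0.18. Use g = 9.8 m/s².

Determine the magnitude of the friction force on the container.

The horizontal push has a component P sin θ into the surface, so N = m g cos θ + P sin θ = 475.5 + 40 = 515.5 N.
Parallel to the incline: P cos θ − m g sin θ = 52.5 − 362.3 = -309.8 N; the friction needed to balance this is 309.8 N acting up the slope.
The limit of static friction is μ_s N = 154.7 N.
|f_req| = 309.8 > 154.7 N → the container slides down the incline; f = μ_k N = 0.18 × 515.5 = 92.8 N.

f ≈ 92.8 N (up the incline)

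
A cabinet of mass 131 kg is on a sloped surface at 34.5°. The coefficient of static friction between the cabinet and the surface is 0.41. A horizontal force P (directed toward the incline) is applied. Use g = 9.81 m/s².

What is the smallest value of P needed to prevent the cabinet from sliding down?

P_min ≈ 278 N

The cabinet tends to slide down (tan θ > μ_s), so at the point of impending slip friction acts up-slope at its limit: f = μ_s N.
Perpendicular to the incline: N = m g cos θ + P sin θ.
Along the incline: P cos θ + μ_s N = m g sin θ, i.e. P cos θ + μ_s (m g cos θ + P sin θ) = m g sin θ.
Solving, P (cos θ + μ_s sin θ) = m g (sin θ − μ_s cos θ), so P = 1290×0.2285/1.056 = 278 N.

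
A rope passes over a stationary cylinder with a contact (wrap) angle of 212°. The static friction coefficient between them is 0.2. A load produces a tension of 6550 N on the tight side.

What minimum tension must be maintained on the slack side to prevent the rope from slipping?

T_min ≈ 3130 N

Capstan equation at impending slip: T_tight/T_slack = e^{μβ}.
β = 212° = 3.7 rad; e^{μβ} = e^{0.2×3.7} = 2.096.
T_slack = T_tight / e^{μβ} = 6550 / 2.096 = 3130 N.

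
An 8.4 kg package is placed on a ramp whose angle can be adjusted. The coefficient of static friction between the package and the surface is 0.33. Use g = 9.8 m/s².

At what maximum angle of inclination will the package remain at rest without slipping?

At the slip threshold, m g sin θ = μ_s · m g cos θ, so tan θ = μ_s.
θ_max = arctan(0.33) = 18.3°.

θ_max ≈ 18.3°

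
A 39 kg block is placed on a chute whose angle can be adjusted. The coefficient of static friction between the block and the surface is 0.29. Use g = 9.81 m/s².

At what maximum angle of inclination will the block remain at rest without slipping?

At the slip threshold, m g sin θ = μ_s · m g cos θ, so tan θ = μ_s.
θ_max = arctan(0.29) = 16.2°.

θ_max ≈ 16.2°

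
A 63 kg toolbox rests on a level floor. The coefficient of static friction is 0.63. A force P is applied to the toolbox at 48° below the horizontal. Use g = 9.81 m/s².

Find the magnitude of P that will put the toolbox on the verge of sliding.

N = m g + P sin α (the push presses the toolbox into the level floor).
At impending slip, P cos α = μ_s N = μ_s (m g + P sin α).
Solving: P (cos α − μ_s sin α) = μ_s m g → P = 0.63×618/(cos 48° − 0.63 sin 48°) = 389/0.2009 = 1940 N.

P ≈ 1940 N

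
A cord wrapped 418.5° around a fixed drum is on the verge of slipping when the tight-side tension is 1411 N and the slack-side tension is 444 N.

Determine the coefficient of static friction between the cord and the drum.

μ ≈ 0.158

T₂/T₁ = e^{μβ} → μ = ln(T₂/T₁)/β.
β = 418.5° = 7.304 rad.
μ = ln(1411/444)/7.304 = ln(3.178)/7.304 = 0.158.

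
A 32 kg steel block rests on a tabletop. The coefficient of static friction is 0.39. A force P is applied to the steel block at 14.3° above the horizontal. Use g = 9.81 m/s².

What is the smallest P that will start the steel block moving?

N = m g − P sin α (the pull lifts the steel block).
At impending slip, P cos α = μ_s N = μ_s (m g − P sin α).
Solving: P (cos α + μ_s sin α) = μ_s m g → P = 0.39×314/(cos 14.3° + 0.39 sin 14.3°) = 122/1.065 = 115 N.

P ≈ 115 N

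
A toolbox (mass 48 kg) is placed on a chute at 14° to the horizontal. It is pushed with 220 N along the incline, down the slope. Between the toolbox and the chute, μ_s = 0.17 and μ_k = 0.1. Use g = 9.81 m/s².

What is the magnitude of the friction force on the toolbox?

Normal force: N = m g cos θ = 48 × 9.81 × cos 14° = 456.9 N.
The friction needed for equilibrium is m g sin θ + P = 113.9 + 220 = 333.9 N, measured positive up-slope.
Static friction can supply at most μ_s N = 77.67 N.
|333.9| exceeds 77.67 N, so the toolbox slips down-slope; friction is kinetic, f = μ_k N = 0.1×456.9 = 45.7 N.

f ≈ 45.7 N (up the incline)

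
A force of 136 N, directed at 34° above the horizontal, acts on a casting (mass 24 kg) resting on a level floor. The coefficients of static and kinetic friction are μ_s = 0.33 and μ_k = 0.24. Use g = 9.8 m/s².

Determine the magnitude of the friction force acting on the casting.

N = m g − P sin α = 235.2 − 136×sin 34° = 159.1 N.
The horizontal driving force is P cos α = 112.7 N, so equilibrium needs friction f = 112.7 N.
The static-friction limit is μ_s N = 52.52 N.
112.7 > 52.52 N → the casting slides; f = μ_k N = 0.24×159.1 = 38.2 N.

f ≈ 38.2 N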